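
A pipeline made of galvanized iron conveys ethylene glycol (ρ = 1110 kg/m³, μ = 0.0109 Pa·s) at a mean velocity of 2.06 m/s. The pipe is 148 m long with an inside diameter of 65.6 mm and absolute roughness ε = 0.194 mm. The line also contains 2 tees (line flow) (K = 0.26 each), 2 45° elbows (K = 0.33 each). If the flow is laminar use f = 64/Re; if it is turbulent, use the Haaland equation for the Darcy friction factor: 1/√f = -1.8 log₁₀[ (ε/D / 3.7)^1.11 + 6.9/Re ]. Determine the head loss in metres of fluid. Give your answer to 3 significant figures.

h_f ≈ 16.3 m

Reynolds number Re = ρVD/μ = 1110 · 2.06 · 0.0656 / 0.0109 = 1.376e+04.
Re > 4000 → turbulent. Relative roughness ε/D = 0.000194/0.0656 = 0.00296. Haaland: 1/√f = -1.8 log₁₀[(0.00296/3.7)^1.11 + 6.9/1.376e+04] = -1.8 log₁₀[0.000365 + 0.000501] = 5.512, so f = 0.03291.
Total minor-loss coefficient ΣK = 2·0.26 + 2·0.33 = 1.18.
ΔP = [f·L/D + ΣK]·(ρV²/2) = [0.03291·148/0.0656 + 1.18]·(1110·2.06²/2) = [74.25 + 1.18]·2355 = 1.776e+05 Pa.
Head loss h_f = ΔP/(ρg) = 1.776e+05/(1110·9.81) = 16.3 m.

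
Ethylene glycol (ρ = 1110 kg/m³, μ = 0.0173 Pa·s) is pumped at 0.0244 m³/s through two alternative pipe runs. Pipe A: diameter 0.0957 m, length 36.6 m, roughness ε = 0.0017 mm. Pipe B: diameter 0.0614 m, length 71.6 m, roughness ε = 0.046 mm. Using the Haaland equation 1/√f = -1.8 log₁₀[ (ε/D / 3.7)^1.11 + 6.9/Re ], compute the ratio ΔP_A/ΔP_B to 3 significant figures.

ΔP_A/ΔP_B ≈ 0.0574

Pipe A: V = Q/A = 0.0244/0.007193 = 3.392 m/s; Re = 2.083e+04; ε/D = 1.78e-05; Haaland → f = 0.02551; ΔP_A = f(L/D)(ρV²/2) = 6.231e+04 Pa.
Pipe B: V = Q/A = 0.0244/0.002961 = 8.241 m/s; Re = 3.246e+04; ε/D = 0.000749; Haaland → f = 0.0247; ΔP_B = f(L/D)(ρV²/2) = 1.086e+06 Pa.
ΔP_A/ΔP_B = 6.231e+04/1.086e+06 = 0.0574.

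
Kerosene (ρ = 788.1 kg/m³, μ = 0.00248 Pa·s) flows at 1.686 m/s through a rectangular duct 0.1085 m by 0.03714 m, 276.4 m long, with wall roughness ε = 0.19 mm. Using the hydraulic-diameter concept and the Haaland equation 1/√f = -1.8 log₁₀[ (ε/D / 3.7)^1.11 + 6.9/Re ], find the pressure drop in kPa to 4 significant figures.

ΔP ≈ 170.9 kPa

Hydraulic diameter D_h = 4A/P = 4·(0.1085·0.03714)/(2·(0.1085+0.03714)) = 0.01612/0.2913 = 0.05534 m.
Re = ρVD_h/μ = 788.1·1.686·0.05534/0.00248 = 2.965e+04.
ε/D_h = 0.00019/0.05534 = 0.00343; Haaland gives 1/√f = -1.8 log₁₀[0.00043+0.000233] = 5.721, so f = 0.03055.
ΔP = f(L/D_h)(ρV²/2) = 0.03055·276.4/0.05534·1120 = 1.709e+05 Pa.
ΔP = 170.9 kPa.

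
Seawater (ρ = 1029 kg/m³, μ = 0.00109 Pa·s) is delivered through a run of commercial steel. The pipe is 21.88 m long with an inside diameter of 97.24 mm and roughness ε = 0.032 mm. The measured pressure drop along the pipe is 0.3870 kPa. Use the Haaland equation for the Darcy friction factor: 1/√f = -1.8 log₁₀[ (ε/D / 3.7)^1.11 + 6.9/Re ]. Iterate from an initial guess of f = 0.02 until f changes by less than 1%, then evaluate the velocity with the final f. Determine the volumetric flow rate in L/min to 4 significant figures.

Q ≈ 168.7 L/min

Rearranging Darcy-Weisbach: V = √(2·ΔP·D/(f·L·ρ)). With ε/D = 3.2e-05/0.09724 = 0.000329, iterate starting from f = 0.02:
  f = 0.02 → V = √(2·387·0.09724/(0.02·21.88·1029)) = 0.4088 m/s; Re = ρVD/μ = 3.753e+04; f → 0.02296
  f = 0.02296 → V = 0.3815 m/s; Re = 3.502e+04; f → 0.02329
  f = 0.02329 → V = 0.3789 m/s; Re = 3.478e+04; f → 0.02332
Converged (Δf/f < 1%). With the final f = 0.02332: V = √(2·387·0.09724/(0.02332·21.88·1029)) = 0.3786 m/s.
Q = V·A = 0.3786·(π/4·0.09724²) = 0.002812 m³/s = 168.7 L/min.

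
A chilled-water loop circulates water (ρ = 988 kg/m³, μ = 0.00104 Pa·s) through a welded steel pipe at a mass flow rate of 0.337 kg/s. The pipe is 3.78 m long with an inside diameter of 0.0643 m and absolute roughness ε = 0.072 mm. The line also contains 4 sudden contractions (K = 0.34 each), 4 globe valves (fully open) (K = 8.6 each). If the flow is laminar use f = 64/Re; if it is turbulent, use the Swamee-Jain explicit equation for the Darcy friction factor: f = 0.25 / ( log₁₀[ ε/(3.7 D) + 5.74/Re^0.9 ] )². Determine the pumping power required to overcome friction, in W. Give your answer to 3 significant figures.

P ≈ 0.0705 W

A = πD²/4 = π(0.0643)²/4 = 0.003247 m²; mean velocity V = ṁ/(ρA) = 0.337/(988 · 0.003247) = 0.105 m/s.
Reynolds number Re = ρVD/μ = 988 · 0.105 · 0.0643 / 0.00104 = 6416.
Re > 4000 → turbulent. Relative roughness ε/D = 7.2e-05/0.0643 = 0.00112. Swamee-Jain: f = 0.25/(log₁₀[0.00112/3.7 + 5.74/6416^0.9])² = 0.25/(log₁₀[0.000303 + 0.00215])² = 0.25/(-2.61)² = 0.03669.
Total minor-loss coefficient ΣK = 4·0.34 + 4·8.6 = 35.8.
ΔP = [f·L/D + ΣK]·(ρV²/2) = [0.03669·3.78/0.0643 + 35.8]·(988·0.105²/2) = [2.157 + 35.8]·5.451 = 206.7 Pa.
Q = ṁ/ρ = 0.337/988 = 0.0003411 m³/s.
Pumping power P = QΔP = 0.0003411·206.7 = 0.07049 W = 0.0705 W.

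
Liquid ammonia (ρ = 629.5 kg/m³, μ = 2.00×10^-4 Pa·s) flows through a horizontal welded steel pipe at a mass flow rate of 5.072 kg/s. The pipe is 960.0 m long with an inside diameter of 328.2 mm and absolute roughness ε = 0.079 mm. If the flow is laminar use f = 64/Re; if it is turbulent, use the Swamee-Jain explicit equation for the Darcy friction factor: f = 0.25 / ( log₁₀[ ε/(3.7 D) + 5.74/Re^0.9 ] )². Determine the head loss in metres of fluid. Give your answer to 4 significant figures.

A = πD²/4 = π(0.3282)²/4 = 0.0846 m²; mean velocity V = ṁ/(ρA) = 5.072/(629.5 · 0.0846) = 0.09524 m/s.
Reynolds number Re = ρVD/μ = 629.5 · 0.09524 · 0.3282 / 0.0002 = 9.838e+04.
Re > 4000 → turbulent. Relative roughness ε/D = 7.9e-05/0.3282 = 0.000241. Swamee-Jain: f = 0.25/(log₁₀[0.000241/3.7 + 5.74/9.838e+04^0.9])² = 0.25/(log₁₀[6.51e-05 + 0.000184])² = 0.25/(-3.603)² = 0.01925.
Darcy-Weisbach: ΔP = f(L/D)(ρV²/2) = 0.01925·(960/0.3282)·(629.5·0.09524²/2) = 0.01925·2925·2.855 = 160.8 Pa.
Head loss h_f = ΔP/(ρg) = 160.8/(629.5·9.81) = 0.02604 m.

h_f ≈ 0.02604 m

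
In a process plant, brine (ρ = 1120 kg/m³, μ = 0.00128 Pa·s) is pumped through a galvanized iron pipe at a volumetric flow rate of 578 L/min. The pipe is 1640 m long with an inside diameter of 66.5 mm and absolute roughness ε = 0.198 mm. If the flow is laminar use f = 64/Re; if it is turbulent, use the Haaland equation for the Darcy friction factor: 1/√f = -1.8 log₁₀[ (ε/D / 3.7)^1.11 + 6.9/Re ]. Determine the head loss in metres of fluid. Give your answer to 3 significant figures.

h_f ≈ 260 m

Q = 578 L/min = 578/60000 = 0.009633 m³/s.
Cross-sectional area A = πD²/4 = π(0.0665)²/4 = 0.003473 m²; mean velocity V = Q/A = 0.009633/0.003473 = 2.774 m/s.
Reynolds number Re = ρVD/μ = 1120 · 2.774 · 0.0665 / 0.00128 = 1.614e+05.
Re > 4000 → turbulent. Relative roughness ε/D = 0.000198/0.0665 = 0.00298. Haaland: 1/√f = -1.8 log₁₀[(0.00298/3.7)^1.11 + 6.9/1.614e+05] = -1.8 log₁₀[0.000368 + 4.28e-05] = 6.096, so f = 0.02691.
Darcy-Weisbach: ΔP = f(L/D)(ρV²/2) = 0.02691·(1640/0.0665)·(1120·2.774²/2) = 0.02691·2.466e+04·4308 = 2.858e+06 Pa.
Head loss h_f = ΔP/(ρg) = 2.858e+06/(1120·9.81) = 260 m.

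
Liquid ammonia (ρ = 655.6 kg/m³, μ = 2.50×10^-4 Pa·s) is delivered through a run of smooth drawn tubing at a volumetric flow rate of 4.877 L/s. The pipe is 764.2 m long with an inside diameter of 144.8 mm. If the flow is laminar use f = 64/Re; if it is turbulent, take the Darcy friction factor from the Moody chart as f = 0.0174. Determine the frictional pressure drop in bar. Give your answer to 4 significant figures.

Q = 4.877 L/s = 4.877/1000 = 0.004877 m³/s.
Cross-sectional area A = πD²/4 = π(0.1448)²/4 = 0.01647 m²; mean velocity V = Q/A = 0.004877/0.01647 = 0.2962 m/s.
Reynolds number Re = ρVD/μ = 655.6 · 0.2962 · 0.1448 / 0.00025 = 1.125e+05.
Re > 4000 → turbulent; use the Moody-chart value f = 0.0174.
Darcy-Weisbach: ΔP = f(L/D)(ρV²/2) = 0.0174·(764.2/0.1448)·(655.6·0.2962²/2) = 0.0174·5278·28.75 = 2640 Pa.
ΔP = 2640 Pa = 0.02640 bar.

ΔP ≈ 0.02640 bar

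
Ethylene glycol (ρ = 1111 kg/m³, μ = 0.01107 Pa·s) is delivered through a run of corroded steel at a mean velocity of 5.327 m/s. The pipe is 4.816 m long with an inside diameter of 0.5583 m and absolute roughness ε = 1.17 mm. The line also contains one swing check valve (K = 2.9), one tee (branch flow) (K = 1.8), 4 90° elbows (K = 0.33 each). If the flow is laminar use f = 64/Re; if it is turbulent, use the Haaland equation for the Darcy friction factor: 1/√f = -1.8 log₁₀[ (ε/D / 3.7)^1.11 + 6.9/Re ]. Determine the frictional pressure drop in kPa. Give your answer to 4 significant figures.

ΔP ≈ 98.20 kPa

Reynolds number Re = ρVD/μ = 1111 · 5.327 · 0.5583 / 0.0111 = 2.985e+05.
Re > 4000 → turbulent. Relative roughness ε/D = 0.00117/0.5583 = 0.0021. Haaland: 1/√f = -1.8 log₁₀[(0.0021/3.7)^1.11 + 6.9/2.985e+05] = -1.8 log₁₀[0.000249 + 2.31e-05] = 6.418, so f = 0.02428.
Total minor-loss coefficient ΣK = 1·2.9 + 1·1.8 + 4·0.33 = 6.02.
ΔP = [f·L/D + ΣK]·(ρV²/2) = [0.02428·4.816/0.5583 + 6.02]·(1111·5.327²/2) = [0.2094 + 6.02]·1.576e+04 = 9.82e+04 Pa.
ΔP = 9.82e+04 Pa = 98.20 kPa.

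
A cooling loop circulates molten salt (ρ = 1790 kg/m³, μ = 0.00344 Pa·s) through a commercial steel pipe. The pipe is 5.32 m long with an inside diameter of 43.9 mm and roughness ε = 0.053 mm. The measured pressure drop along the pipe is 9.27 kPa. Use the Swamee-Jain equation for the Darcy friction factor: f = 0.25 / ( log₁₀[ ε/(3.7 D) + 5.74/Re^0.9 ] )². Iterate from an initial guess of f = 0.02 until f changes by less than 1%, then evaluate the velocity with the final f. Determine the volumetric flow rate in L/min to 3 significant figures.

Rearranging Darcy-Weisbach: V = √(2·ΔP·D/(f·L·ρ)). With ε/D = 5.3e-05/0.0439 = 0.00121, iterate starting from f = 0.02:
  f = 0.02 → V = √(2·9270·0.0439/(0.02·5.32·1790)) = 2.067 m/s; Re = ρVD/μ = 4.722e+04; f → 0.02495
  f = 0.02495 → V = 1.851 m/s; Re = 4.228e+04; f → 0.02531
  f = 0.02531 → V = 1.837 m/s; Re = 4.197e+04; f → 0.02534
Converged (Δf/f < 1%). With the final f = 0.02534: V = √(2·9270·0.0439/(0.02534·5.32·1790)) = 1.837 m/s.
Q = V·A = 1.837·(π/4·0.0439²) = 0.00278 m³/s = 167 L/min.

Q ≈ 167 L/min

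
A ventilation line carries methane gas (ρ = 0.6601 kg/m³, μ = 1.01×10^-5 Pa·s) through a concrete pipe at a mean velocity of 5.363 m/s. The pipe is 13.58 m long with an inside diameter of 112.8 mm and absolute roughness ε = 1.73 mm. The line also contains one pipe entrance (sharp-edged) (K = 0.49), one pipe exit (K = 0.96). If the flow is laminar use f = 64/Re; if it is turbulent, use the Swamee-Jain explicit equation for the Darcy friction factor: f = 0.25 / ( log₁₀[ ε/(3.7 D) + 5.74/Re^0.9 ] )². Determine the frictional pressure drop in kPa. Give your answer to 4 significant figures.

Reynolds number Re = ρVD/μ = 0.6601 · 5.363 · 0.1128 / 1.01e-05 = 3.954e+04.
Re > 4000 → turbulent. Relative roughness ε/D = 0.00173/0.1128 = 0.0153. Swamee-Jain: f = 0.25/(log₁₀[0.0153/3.7 + 5.74/3.954e+04^0.9])² = 0.25/(log₁₀[0.00415 + 0.000418])² = 0.25/(-2.341)² = 0.04563.
Total minor-loss coefficient ΣK = 1·0.49 + 1·0.96 = 1.45.
ΔP = [f·L/D + ΣK]·(ρV²/2) = [0.04563·13.58/0.1128 + 1.45]·(0.6601·5.363²/2) = [5.493 + 1.45]·9.493 = 65.91 Pa.
ΔP = 65.91 Pa = 0.06591 kPa.

ΔP ≈ 0.06591 kPa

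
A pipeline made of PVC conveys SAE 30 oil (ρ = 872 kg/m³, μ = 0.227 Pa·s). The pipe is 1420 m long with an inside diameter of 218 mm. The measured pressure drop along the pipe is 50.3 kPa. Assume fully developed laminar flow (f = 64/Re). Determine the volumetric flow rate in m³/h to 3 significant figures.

Q ≈ 31.1 m³/h

For laminar flow, f = 64/Re with Re = ρVD/μ, so Darcy-Weisbach reduces to ΔP = 32μLV/D². Solving for V: V = ΔP·D²/(32μL) = 5.03e+04·(0.218)²/(32·0.227·1420) = 0.2317 m/s.
Check: Re = ρVD/μ = 872·0.2317·0.218/0.227 = 194.1 < 2300, so the laminar assumption holds.
Q = V·A = 0.2317·(π/4·0.218²) = 0.00865 m³/s = 31.1 m³/h.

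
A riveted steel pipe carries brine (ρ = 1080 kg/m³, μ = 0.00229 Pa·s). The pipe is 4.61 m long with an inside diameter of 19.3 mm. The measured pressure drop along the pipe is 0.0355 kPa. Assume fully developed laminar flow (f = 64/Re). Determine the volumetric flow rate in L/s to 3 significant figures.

For laminar flow, f = 64/Re with Re = ρVD/μ, so Darcy-Weisbach reduces to ΔP = 32μLV/D². Solving for V: V = ΔP·D²/(32μL) = 35.5·(0.0193)²/(32·0.00229·4.61) = 0.03914 m/s.
Check: Re = ρVD/μ = 1080·0.03914·0.0193/0.00229 = 356.3 < 2300, so the laminar assumption holds.
Q = V·A = 0.03914·(π/4·0.0193²) = 1.145e-05 m³/s = 0.0115 L/s.

Q ≈ 0.0115 L/s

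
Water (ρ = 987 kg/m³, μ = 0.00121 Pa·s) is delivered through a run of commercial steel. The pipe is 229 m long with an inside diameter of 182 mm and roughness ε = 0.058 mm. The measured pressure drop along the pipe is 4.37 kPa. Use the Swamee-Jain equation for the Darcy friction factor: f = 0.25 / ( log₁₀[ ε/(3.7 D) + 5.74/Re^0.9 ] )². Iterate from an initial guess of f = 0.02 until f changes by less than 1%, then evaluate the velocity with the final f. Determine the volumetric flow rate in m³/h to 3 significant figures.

Rearranging Darcy-Weisbach: V = √(2·ΔP·D/(f·L·ρ)). With ε/D = 5.8e-05/0.182 = 0.000319, iterate starting from f = 0.02:
  f = 0.02 → V = √(2·4370·0.182/(0.02·229·987)) = 0.5932 m/s; Re = ρVD/μ = 8.806e+04; f → 0.01997
Converged (Δf/f < 1%). With the final f = 0.01997: V = √(2·4370·0.182/(0.01997·229·987)) = 0.5936 m/s.
Q = V·A = 0.5936·(π/4·0.182²) = 0.01544 m³/s = 55.6 m³/h.

Q ≈ 55.6 m³/h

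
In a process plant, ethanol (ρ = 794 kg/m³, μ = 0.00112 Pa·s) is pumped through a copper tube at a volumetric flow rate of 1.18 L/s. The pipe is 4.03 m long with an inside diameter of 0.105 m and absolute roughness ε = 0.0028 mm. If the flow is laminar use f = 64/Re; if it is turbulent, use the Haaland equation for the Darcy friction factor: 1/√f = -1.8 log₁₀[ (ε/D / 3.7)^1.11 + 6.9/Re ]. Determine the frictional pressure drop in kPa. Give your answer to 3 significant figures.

ΔP ≈ 0.00871 kPa

Q = 1.18 L/s = 1.18/1000 = 0.00118 m³/s.
Cross-sectional area A = πD²/4 = π(0.105)²/4 = 0.008659 m²; mean velocity V = Q/A = 0.00118/0.008659 = 0.1363 m/s.
Reynolds number Re = ρVD/μ = 794 · 0.1363 · 0.105 / 0.00112 = 1.014e+04.
Re > 4000 → turbulent. Relative roughness ε/D = 2.8e-06/0.105 = 2.67e-05. Haaland: 1/√f = -1.8 log₁₀[(2.67e-05/3.7)^1.11 + 6.9/1.014e+04] = -1.8 log₁₀[1.96e-06 + 0.00068] = 5.699, so f = 0.03079.
Darcy-Weisbach: ΔP = f(L/D)(ρV²/2) = 0.03079·(4.03/0.105)·(794·0.1363²/2) = 0.03079·38.38·7.373 = 8.712 Pa.
ΔP = 8.712 Pa = 0.00871 kPa.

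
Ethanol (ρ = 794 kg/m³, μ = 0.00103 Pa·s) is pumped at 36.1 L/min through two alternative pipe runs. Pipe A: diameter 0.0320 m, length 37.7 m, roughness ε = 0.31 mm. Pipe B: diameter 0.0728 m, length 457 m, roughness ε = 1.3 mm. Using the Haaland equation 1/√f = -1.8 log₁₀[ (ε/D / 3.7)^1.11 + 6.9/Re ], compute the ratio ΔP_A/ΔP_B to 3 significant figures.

ΔP_A/ΔP_B ≈ 3.96

Pipe A: V = Q/A = 0.0006017/0.0008042 = 0.7481 m/s; Re = 1.845e+04; ε/D = 0.00969; Haaland → f = 0.0405; ΔP_A = f(L/D)(ρV²/2) = 1.06e+04 Pa.
Pipe B: V = Q/A = 0.0006017/0.004162 = 0.1445 m/s; Re = 8112; ε/D = 0.0179; Haaland → f = 0.05135; ΔP_B = f(L/D)(ρV²/2) = 2674 Pa.
ΔP_A/ΔP_B = 1.06e+04/2674 = 3.96.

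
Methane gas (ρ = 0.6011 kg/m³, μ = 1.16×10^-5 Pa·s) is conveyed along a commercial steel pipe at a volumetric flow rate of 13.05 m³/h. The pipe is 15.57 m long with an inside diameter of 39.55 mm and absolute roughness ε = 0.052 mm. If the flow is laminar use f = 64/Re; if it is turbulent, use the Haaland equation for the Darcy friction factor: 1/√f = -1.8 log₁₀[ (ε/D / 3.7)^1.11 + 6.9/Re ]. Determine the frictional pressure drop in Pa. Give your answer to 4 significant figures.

ΔP ≈ 38.08 Pa

Q = 13.05 m³/h = 13.05/3600 = 0.003625 m³/s.
Cross-sectional area A = πD²/4 = π(0.03955)²/4 = 0.001229 m²; mean velocity V = Q/A = 0.003625/0.001229 = 2.951 m/s.
Reynolds number Re = ρVD/μ = 0.6011 · 2.951 · 0.03955 / 1.16e-05 = 6047.
Re > 4000 → turbulent. Relative roughness ε/D = 5.2e-05/0.03955 = 0.00131. Haaland: 1/√f = -1.8 log₁₀[(0.00131/3.7)^1.11 + 6.9/6047] = -1.8 log₁₀[0.000148 + 0.00114] = 5.201, so f = 0.03696.
Darcy-Weisbach: ΔP = f(L/D)(ρV²/2) = 0.03696·(15.57/0.03955)·(0.6011·2.951²/2) = 0.03696·393.7·2.617 = 38.08 Pa.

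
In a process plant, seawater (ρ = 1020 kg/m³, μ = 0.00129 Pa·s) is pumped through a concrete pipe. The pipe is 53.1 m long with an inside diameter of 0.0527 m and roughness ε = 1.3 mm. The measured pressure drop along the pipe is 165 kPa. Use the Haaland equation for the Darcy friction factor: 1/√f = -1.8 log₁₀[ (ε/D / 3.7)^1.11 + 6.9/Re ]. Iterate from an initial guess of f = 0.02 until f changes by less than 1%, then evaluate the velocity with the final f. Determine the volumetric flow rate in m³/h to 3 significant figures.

Rearranging Darcy-Weisbach: V = √(2·ΔP·D/(f·L·ρ)). With ε/D = 0.0013/0.0527 = 0.0247, iterate starting from f = 0.02:
  f = 0.02 → V = √(2·1.65e+05·0.0527/(0.02·53.1·1020)) = 4.007 m/s; Re = ρVD/μ = 1.67e+05; f → 0.05311
  f = 0.05311 → V = 2.459 m/s; Re = 1.025e+05; f → 0.05323
Converged (Δf/f < 1%). With the final f = 0.05323: V = √(2·1.65e+05·0.0527/(0.05323·53.1·1020)) = 2.456 m/s.
Q = V·A = 2.456·(π/4·0.0527²) = 0.005357 m³/s = 19.3 m³/h.

Q ≈ 19.3 m³/h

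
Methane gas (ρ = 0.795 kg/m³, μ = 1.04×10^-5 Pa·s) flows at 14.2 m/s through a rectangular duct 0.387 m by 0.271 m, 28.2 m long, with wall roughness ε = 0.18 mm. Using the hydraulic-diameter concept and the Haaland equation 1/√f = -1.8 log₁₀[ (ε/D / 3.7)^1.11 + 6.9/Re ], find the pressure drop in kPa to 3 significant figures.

ΔP ≈ 0.130 kPa

Hydraulic diameter D_h = 4A/P = 4·(0.387·0.271)/(2·(0.387+0.271)) = 0.4195/1.316 = 0.3188 m.
Re = ρVD_h/μ = 0.795·14.2·0.3188/1.04e-05 = 3.46e+05.
ε/D_h = 0.00018/0.3188 = 0.000565; Haaland gives 1/√f = -1.8 log₁₀[5.8e-05+1.99e-05] = 7.394, so f = 0.01829.
ΔP = f(L/D_h)(ρV²/2) = 0.01829·28.2/0.3188·80.15 = 129.7 Pa.
ΔP = 0.130 kPa.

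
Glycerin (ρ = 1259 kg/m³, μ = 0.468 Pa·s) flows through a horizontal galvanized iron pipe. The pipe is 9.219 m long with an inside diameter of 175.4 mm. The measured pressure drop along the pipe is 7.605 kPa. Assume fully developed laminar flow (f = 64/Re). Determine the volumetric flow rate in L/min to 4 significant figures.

Q ≈ 2457 L/min

For laminar flow, f = 64/Re with Re = ρVD/μ, so Darcy-Weisbach reduces to ΔP = 32μLV/D². Solving for V: V = ΔP·D²/(32μL) = 7605·(0.1754)²/(32·0.468·9.219) = 1.695 m/s.
Check: Re = ρVD/μ = 1259·1.695·0.1754/0.468 = 799.6 < 2300, so the laminar assumption holds.
Q = V·A = 1.695·(π/4·0.1754²) = 0.04095 m³/s = 2457 L/min.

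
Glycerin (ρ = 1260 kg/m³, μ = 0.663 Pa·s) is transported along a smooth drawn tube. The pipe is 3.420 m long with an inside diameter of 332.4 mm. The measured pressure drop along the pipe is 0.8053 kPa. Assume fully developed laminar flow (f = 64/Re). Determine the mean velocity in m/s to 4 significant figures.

V ≈ 1.226 m/s

For laminar flow, f = 64/Re with Re = ρVD/μ, so Darcy-Weisbach reduces to ΔP = 32μLV/D². Solving for V: V = ΔP·D²/(32μL) = 805.3·(0.3324)²/(32·0.663·3.42) = 1.226 m/s.
Check: Re = ρVD/μ = 1260·1.226·0.3324/0.663 = 774.7 < 2300, so the laminar assumption holds.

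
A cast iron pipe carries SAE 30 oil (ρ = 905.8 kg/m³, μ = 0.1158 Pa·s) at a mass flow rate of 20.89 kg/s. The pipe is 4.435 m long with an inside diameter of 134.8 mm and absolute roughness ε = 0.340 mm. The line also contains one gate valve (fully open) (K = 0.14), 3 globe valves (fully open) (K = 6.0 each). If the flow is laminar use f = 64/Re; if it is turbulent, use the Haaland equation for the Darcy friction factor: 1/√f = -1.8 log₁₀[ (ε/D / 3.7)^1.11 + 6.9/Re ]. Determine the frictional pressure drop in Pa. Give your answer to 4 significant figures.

A = πD²/4 = π(0.1348)²/4 = 0.01427 m²; mean velocity V = ṁ/(ρA) = 20.89/(905.8 · 0.01427) = 1.616 m/s.
Reynolds number Re = ρVD/μ = 905.8 · 1.616 · 0.1348 / 0.116 = 1704.
Re < 2300 → laminar flow, so f = 64/Re = 64/1704 = 0.03756 (the turbulent correlation is not needed).
Total minor-loss coefficient ΣK = 1·0.14 + 3·6 = 18.1.
ΔP = [f·L/D + ΣK]·(ρV²/2) = [0.03756·4.435/0.1348 + 18.1]·(905.8·1.616²/2) = [1.236 + 18.1]·1183 = 2.292e+04 Pa.

ΔP ≈ 22920 Pa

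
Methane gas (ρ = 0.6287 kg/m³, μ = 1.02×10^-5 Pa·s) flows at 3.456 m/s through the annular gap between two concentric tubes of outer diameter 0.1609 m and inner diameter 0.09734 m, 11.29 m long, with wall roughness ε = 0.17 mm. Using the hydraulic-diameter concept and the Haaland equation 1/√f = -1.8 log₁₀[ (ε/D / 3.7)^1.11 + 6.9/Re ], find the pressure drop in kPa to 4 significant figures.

ΔP ≈ 0.02173 kPa

Hydraulic diameter D_h = 4A/P = D_o - D_i = 0.1609 - 0.09734 = 0.06356 m.
Re = ρVD_h/μ = 0.6287·3.456·0.06356/1.02e-05 = 1.354e+04.
ε/D_h = 0.00017/0.06356 = 0.00267; Haaland gives 1/√f = -1.8 log₁₀[0.000326+0.00051] = 5.54, so f = 0.03258.
ΔP = f(L/D_h)(ρV²/2) = 0.03258·11.29/0.06356·3.755 = 21.73 Pa.
ΔP = 0.02173 kPa.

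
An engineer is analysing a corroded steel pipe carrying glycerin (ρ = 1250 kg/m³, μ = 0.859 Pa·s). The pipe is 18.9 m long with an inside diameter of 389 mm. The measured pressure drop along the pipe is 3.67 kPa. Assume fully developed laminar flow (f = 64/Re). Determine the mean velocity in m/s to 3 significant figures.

For laminar flow, f = 64/Re with Re = ρVD/μ, so Darcy-Weisbach reduces to ΔP = 32μLV/D². Solving for V: V = ΔP·D²/(32μL) = 3670·(0.389)²/(32·0.859·18.9) = 1.069 m/s.
Check: Re = ρVD/μ = 1250·1.069·0.389/0.859 = 605.1 < 2300, so the laminar assumption holds.

V ≈ 1.07 m/s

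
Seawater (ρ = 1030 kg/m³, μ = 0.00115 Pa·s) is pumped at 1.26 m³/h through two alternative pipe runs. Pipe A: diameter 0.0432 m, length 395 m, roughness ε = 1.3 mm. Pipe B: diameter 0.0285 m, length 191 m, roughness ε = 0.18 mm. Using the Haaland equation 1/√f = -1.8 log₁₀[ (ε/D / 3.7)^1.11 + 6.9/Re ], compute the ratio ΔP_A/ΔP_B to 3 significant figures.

Pipe A: V = Q/A = 0.00035/0.001466 = 0.2388 m/s; Re = 9239; ε/D = 0.0301; Haaland → f = 0.06061; ΔP_A = f(L/D)(ρV²/2) = 1.627e+04 Pa.
Pipe B: V = Q/A = 0.00035/0.0006379 = 0.5486 m/s; Re = 1.4e+04; ε/D = 0.00632; Haaland → f = 0.03739; ΔP_B = f(L/D)(ρV²/2) = 3.885e+04 Pa.
ΔP_A/ΔP_B = 1.627e+04/3.885e+04 = 0.419.

ΔP_A/ΔP_B ≈ 0.419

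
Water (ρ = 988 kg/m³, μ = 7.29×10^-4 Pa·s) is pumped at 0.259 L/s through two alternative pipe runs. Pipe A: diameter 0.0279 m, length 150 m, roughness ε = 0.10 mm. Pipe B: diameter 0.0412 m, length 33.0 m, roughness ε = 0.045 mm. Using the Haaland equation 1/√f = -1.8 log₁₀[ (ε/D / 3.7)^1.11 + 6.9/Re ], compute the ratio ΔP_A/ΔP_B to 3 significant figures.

ΔP_A/ΔP_B ≈ 33.3

Pipe A: V = Q/A = 0.000259/0.0006114 = 0.4236 m/s; Re = 1.602e+04; ε/D = 0.00358; Haaland → f = 0.03308; ΔP_A = f(L/D)(ρV²/2) = 1.577e+04 Pa.
Pipe B: V = Q/A = 0.000259/0.001333 = 0.1943 m/s; Re = 1.085e+04; ε/D = 0.00109; Haaland → f = 0.03169; ΔP_B = f(L/D)(ρV²/2) = 473.2 Pa.
ΔP_A/ΔP_B = 1.577e+04/473.2 = 33.3.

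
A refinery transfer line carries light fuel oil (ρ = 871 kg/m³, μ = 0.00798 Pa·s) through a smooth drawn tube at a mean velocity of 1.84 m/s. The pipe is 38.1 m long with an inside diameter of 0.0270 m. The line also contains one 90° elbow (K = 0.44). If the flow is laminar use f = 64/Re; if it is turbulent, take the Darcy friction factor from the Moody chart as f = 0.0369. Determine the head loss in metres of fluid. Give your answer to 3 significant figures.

Reynolds number Re = ρVD/μ = 871 · 1.84 · 0.027 / 0.00798 = 5422.
Re > 4000 → turbulent; use the Moody-chart value f = 0.0369.
Total minor-loss coefficient ΣK = 1·0.44 = 0.44.
ΔP = [f·L/D + ΣK]·(ρV²/2) = [0.0369·38.1/0.027 + 0.44]·(871·1.84²/2) = [52.07 + 0.44]·1474 = 7.742e+04 Pa.
Head loss h_f = ΔP/(ρg) = 7.742e+04/(871·9.81) = 9.06 m.

h_f ≈ 9.06 m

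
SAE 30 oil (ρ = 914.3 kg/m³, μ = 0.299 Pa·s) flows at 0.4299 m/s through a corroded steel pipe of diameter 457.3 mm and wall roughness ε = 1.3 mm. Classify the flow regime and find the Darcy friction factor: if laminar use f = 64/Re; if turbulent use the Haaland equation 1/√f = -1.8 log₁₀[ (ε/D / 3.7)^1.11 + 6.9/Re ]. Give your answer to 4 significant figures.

f ≈ 0.1065

Re = ρVD/μ = 914.3·0.4299·0.4573/0.299 = 601.2.
Re < 2300 → laminar, so f = 64/Re = 0.1065 (roughness is irrelevant in laminar flow).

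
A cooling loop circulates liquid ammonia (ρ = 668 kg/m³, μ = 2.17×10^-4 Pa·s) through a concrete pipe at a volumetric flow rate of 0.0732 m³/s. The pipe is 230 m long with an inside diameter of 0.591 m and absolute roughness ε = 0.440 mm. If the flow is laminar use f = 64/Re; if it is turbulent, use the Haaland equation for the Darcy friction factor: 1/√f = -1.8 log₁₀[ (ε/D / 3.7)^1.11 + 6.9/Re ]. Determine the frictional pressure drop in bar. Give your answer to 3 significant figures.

Cross-sectional area A = πD²/4 = π(0.591)²/4 = 0.2743 m²; mean velocity V = Q/A = 0.0732/0.2743 = 0.2668 m/s.
Reynolds number Re = ρVD/μ = 668 · 0.2668 · 0.591 / 0.000217 = 4.855e+05.
Re > 4000 → turbulent. Relative roughness ε/D = 0.00044/0.591 = 0.000745. Haaland: 1/√f = -1.8 log₁₀[(0.000745/3.7)^1.11 + 6.9/4.855e+05] = -1.8 log₁₀[7.89e-05 + 1.42e-05] = 7.256, so f = 0.01899.
Darcy-Weisbach: ΔP = f(L/D)(ρV²/2) = 0.01899·(230/0.591)·(668·0.2668²/2) = 0.01899·389.2·23.78 = 175.8 Pa.
ΔP = 175.8 Pa = 0.00176 bar.

ΔP ≈ 0.00176 bar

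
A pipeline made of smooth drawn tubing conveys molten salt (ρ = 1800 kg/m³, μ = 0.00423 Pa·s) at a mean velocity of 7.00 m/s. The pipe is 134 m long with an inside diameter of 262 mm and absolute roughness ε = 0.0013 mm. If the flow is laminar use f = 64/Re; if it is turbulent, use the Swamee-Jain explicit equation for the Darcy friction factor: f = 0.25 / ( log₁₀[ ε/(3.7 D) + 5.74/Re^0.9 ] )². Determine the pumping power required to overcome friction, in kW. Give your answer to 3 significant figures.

Reynolds number Re = ρVD/μ = 1800 · 7 · 0.262 / 0.00423 = 7.804e+05.
Re > 4000 → turbulent. Relative roughness ε/D = 1.3e-06/0.262 = 4.96e-06. Swamee-Jain: f = 0.25/(log₁₀[4.96e-06/3.7 + 5.74/7.804e+05^0.9])² = 0.25/(log₁₀[1.34e-06 + 2.86e-05])² = 0.25/(-4.524)² = 0.01221.
Darcy-Weisbach: ΔP = f(L/D)(ρV²/2) = 0.01221·(134/0.262)·(1800·7²/2) = 0.01221·511.5·4.41e+04 = 2.755e+05 Pa.
Q = V·A = 7·0.05391 = 0.3774 m³/s.
Pumping power P = QΔP = 0.3774·2.755e+05 = 104000 W = 104 kW.

P ≈ 104 kW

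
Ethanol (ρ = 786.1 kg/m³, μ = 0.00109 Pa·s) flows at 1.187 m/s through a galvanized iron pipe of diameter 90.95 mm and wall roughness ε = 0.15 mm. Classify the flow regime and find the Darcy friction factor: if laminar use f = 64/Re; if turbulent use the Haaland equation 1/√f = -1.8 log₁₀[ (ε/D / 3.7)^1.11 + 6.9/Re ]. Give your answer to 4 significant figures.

Re = ρVD/μ = 786.1·1.187·0.09095/0.00109 = 7.786e+04.
Re > 4000 → turbulent. ε/D = 0.00015/0.09095 = 0.00165; Haaland: 1/√f = -1.8 log₁₀[0.000191 + 8.86e-05] = 6.397, so f = 0.02444.

f ≈ 0.02444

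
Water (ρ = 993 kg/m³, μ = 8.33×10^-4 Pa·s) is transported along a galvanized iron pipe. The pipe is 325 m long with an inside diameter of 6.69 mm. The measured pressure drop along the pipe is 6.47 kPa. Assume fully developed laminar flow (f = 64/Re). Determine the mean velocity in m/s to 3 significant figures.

For laminar flow, f = 64/Re with Re = ρVD/μ, so Darcy-Weisbach reduces to ΔP = 32μLV/D². Solving for V: V = ΔP·D²/(32μL) = 6470·(0.00669)²/(32·0.000833·325) = 0.03343 m/s.
Check: Re = ρVD/μ = 993·0.03343·0.00669/0.000833 = 266.6 < 2300, so the laminar assumption holds.

V ≈ 0.0334 m/s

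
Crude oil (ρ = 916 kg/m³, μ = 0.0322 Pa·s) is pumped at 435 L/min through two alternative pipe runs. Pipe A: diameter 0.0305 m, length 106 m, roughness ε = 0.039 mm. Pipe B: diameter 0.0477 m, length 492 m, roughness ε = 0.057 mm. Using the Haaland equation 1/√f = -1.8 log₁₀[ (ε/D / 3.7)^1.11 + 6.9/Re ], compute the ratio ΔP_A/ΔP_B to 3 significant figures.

Pipe A: V = Q/A = 0.00725/0.0007306 = 9.923 m/s; Re = 8610; ε/D = 0.00128; Haaland → f = 0.03374; ΔP_A = f(L/D)(ρV²/2) = 5.288e+06 Pa.
Pipe B: V = Q/A = 0.00725/0.001787 = 4.057 m/s; Re = 5505; ε/D = 0.00119; Haaland → f = 0.03779; ΔP_B = f(L/D)(ρV²/2) = 2.938e+06 Pa.
ΔP_A/ΔP_B = 5.288e+06/2.938e+06 = 1.80.

ΔP_A/ΔP_B ≈ 1.80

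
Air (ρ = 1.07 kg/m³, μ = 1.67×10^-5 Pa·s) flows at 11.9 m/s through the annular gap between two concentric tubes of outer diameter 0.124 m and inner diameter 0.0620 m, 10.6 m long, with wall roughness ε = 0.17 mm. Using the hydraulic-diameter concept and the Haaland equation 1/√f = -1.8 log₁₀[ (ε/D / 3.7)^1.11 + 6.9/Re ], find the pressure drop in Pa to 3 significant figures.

ΔP ≈ 363 Pa

Hydraulic diameter D_h = 4A/P = D_o - D_i = 0.124 - 0.062 = 0.062 m.
Re = ρVD_h/μ = 1.07·11.9·0.062/1.67e-05 = 4.727e+04.
ε/D_h = 0.00017/0.062 = 0.00274; Haaland gives 1/√f = -1.8 log₁₀[0.000335+0.000146] = 5.972, so f = 0.02804.
ΔP = f(L/D_h)(ρV²/2) = 0.02804·10.6/0.062·75.76 = 363.2 Pa.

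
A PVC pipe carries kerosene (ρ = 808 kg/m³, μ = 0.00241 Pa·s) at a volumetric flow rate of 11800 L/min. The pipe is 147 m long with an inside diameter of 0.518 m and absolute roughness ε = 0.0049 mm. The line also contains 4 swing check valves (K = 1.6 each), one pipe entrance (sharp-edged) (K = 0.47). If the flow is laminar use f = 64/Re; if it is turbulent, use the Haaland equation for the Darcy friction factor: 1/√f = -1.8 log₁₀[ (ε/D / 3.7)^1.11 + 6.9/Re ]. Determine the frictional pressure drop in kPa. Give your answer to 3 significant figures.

ΔP ≈ 4.03 kPa

Q = 11800 L/min = 11800/60000 = 0.1967 m³/s.
Cross-sectional area A = πD²/4 = π(0.518)²/4 = 0.2107 m²; mean velocity V = Q/A = 0.1967/0.2107 = 0.9332 m/s.
Reynolds number Re = ρVD/μ = 808 · 0.9332 · 0.518 / 0.00241 = 1.621e+05.
Re > 4000 → turbulent. Relative roughness ε/D = 4.9e-06/0.518 = 9.46e-06. Haaland: 1/√f = -1.8 log₁₀[(9.46e-06/3.7)^1.11 + 6.9/1.621e+05] = -1.8 log₁₀[6.2e-07 + 4.26e-05] = 7.856, so f = 0.0162.
Total minor-loss coefficient ΣK = 4·1.6 + 1·0.47 = 6.87.
ΔP = [f·L/D + ΣK]·(ρV²/2) = [0.0162·147/0.518 + 6.87]·(808·0.9332²/2) = [4.598 + 6.87]·351.8 = 4035 Pa.
ΔP = 4035 Pa = 4.03 kPa.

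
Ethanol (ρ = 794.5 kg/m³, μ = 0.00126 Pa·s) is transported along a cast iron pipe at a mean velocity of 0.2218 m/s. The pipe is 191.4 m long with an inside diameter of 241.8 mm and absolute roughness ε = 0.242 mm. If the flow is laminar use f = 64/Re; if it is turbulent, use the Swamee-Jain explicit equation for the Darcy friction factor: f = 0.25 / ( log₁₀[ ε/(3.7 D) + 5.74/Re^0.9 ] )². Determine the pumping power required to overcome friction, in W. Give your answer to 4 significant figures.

P ≈ 4.037 W

Reynolds number Re = ρVD/μ = 794.5 · 0.2218 · 0.2418 / 0.00126 = 3.382e+04.
Re > 4000 → turbulent. Relative roughness ε/D = 0.000242/0.2418 = 0.001. Swamee-Jain: f = 0.25/(log₁₀[0.001/3.7 + 5.74/3.382e+04^0.9])² = 0.25/(log₁₀[0.00027 + 0.000482])² = 0.25/(-3.124)² = 0.02562.
Darcy-Weisbach: ΔP = f(L/D)(ρV²/2) = 0.02562·(191.4/0.2418)·(794.5·0.2218²/2) = 0.02562·791.6·19.54 = 396.3 Pa.
Q = V·A = 0.2218·0.04592 = 0.01019 m³/s.
Pumping power P = QΔP = 0.01019·396.3 = 4.0367 W = 4.037 W.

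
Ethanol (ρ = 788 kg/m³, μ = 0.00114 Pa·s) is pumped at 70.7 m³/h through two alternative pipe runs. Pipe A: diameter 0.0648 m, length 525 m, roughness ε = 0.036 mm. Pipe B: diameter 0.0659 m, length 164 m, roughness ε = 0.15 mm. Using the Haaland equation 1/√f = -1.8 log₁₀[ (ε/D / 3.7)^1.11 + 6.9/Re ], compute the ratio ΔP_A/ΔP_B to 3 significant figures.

Pipe A: V = Q/A = 0.01964/0.003298 = 5.955 m/s; Re = 2.667e+05; ε/D = 0.000556; Haaland → f = 0.01853; ΔP_A = f(L/D)(ρV²/2) = 2.097e+06 Pa.
Pipe B: V = Q/A = 0.01964/0.003411 = 5.758 m/s; Re = 2.623e+05; ε/D = 0.00228; Haaland → f = 0.02485; ΔP_B = f(L/D)(ρV²/2) = 8.078e+05 Pa.
ΔP_A/ΔP_B = 2.097e+06/8.078e+05 = 2.60.

ΔP_A/ΔP_B ≈ 2.60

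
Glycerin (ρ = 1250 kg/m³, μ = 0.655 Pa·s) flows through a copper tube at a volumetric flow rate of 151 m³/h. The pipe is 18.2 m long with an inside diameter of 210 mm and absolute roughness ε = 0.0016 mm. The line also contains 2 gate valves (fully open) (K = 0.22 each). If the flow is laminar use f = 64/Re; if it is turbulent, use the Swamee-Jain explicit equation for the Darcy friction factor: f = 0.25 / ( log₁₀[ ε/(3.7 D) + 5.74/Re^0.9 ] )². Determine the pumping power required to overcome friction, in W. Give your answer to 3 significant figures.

P ≈ 456 W

Q = 151 m³/h = 151/3600 = 0.04194 m³/s.
Cross-sectional area A = πD²/4 = π(0.21)²/4 = 0.03464 m²; mean velocity V = Q/A = 0.04194/0.03464 = 1.211 m/s.
Reynolds number Re = ρVD/μ = 1250 · 1.211 · 0.21 / 0.655 = 485.3.
Re < 2300 → laminar flow, so f = 64/Re = 64/485.3 = 0.1319 (the turbulent correlation is not needed).
Total minor-loss coefficient ΣK = 2·0.22 = 0.44.
ΔP = [f·L/D + ΣK]·(ρV²/2) = [0.1319·18.2/0.21 + 0.44]·(1250·1.211²/2) = [11.43 + 0.44]·916.6 = 1.088e+04 Pa.
Pumping power P = QΔP = 0.04194·1.088e+04 = 456.3 W = 456 W.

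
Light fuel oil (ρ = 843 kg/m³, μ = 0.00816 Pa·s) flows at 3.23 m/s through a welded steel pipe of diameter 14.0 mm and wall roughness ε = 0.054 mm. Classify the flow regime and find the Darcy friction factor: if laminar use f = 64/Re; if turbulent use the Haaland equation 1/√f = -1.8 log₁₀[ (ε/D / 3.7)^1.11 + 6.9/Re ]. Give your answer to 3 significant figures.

Re = ρVD/μ = 843·3.23·0.014/0.00816 = 4672.
Re > 4000 → turbulent. ε/D = 5.4e-05/0.014 = 0.00386; Haaland: 1/√f = -1.8 log₁₀[0.00049 + 0.00148] = 4.871, so f = 0.04214.

f ≈ 0.0421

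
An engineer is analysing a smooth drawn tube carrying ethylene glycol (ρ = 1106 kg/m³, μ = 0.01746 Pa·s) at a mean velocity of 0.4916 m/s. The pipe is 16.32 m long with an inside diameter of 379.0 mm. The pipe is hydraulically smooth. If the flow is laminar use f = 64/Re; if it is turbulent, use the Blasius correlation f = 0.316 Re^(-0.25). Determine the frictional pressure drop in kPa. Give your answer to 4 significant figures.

ΔP ≈ 0.1745 kPa

Reynolds number Re = ρVD/μ = 1106 · 0.4916 · 0.379 / 0.0175 = 1.18e+04.
Re > 4000 → turbulent. Smooth-pipe (Blasius): f = 0.316 Re^(-0.25) = 0.316/(1.18e+04)^0.25 = 0.03032.
Darcy-Weisbach: ΔP = f(L/D)(ρV²/2) = 0.03032·(16.32/0.379)·(1106·0.4916²/2) = 0.03032·43.06·133.6 = 174.5 Pa.
ΔP = 174.5 Pa = 0.1745 kPa.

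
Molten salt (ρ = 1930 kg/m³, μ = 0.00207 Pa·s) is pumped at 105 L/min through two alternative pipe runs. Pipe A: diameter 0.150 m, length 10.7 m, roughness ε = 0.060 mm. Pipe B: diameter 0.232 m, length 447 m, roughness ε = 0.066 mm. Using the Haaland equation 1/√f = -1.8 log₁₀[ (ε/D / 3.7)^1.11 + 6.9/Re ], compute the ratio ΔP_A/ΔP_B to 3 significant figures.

Pipe A: V = Q/A = 0.00175/0.01767 = 0.09903 m/s; Re = 1.385e+04; ε/D = 0.0004; Haaland → f = 0.02888; ΔP_A = f(L/D)(ρV²/2) = 19.49 Pa.
Pipe B: V = Q/A = 0.00175/0.04227 = 0.0414 m/s; Re = 8955; ε/D = 0.000284; Haaland → f = 0.03215; ΔP_B = f(L/D)(ρV²/2) = 102.5 Pa.
ΔP_A/ΔP_B = 19.49/102.5 = 0.190.

ΔP_A/ΔP_B ≈ 0.190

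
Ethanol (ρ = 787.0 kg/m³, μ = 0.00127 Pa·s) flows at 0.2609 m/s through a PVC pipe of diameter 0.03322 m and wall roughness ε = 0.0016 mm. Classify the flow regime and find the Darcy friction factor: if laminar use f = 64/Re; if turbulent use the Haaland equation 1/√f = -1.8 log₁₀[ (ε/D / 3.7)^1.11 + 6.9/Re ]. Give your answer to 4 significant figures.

f ≈ 0.03696

Re = ρVD/μ = 787·0.2609·0.03322/0.00127 = 5371.
Re > 4000 → turbulent. ε/D = 1.6e-06/0.03322 = 4.82e-05; Haaland: 1/√f = -1.8 log₁₀[3.78e-06 + 0.00128] = 5.202, so f = 0.03696.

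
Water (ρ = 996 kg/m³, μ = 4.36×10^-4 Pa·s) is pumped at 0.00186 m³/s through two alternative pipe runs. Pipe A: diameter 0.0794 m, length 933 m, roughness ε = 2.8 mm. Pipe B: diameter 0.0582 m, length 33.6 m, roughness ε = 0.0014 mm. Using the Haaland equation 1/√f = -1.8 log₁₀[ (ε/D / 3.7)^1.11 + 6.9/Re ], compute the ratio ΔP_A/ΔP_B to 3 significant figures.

Pipe A: V = Q/A = 0.00186/0.004951 = 0.3756 m/s; Re = 6.814e+04; ε/D = 0.0353; Haaland → f = 0.06176; ΔP_A = f(L/D)(ρV²/2) = 5.1e+04 Pa.
Pipe B: V = Q/A = 0.00186/0.00266 = 0.6992 m/s; Re = 9.296e+04; ε/D = 2.41e-05; Haaland → f = 0.01819; ΔP_B = f(L/D)(ρV²/2) = 2556 Pa.
ΔP_A/ΔP_B = 5.1e+04/2556 = 20.0.

ΔP_A/ΔP_B ≈ 20.0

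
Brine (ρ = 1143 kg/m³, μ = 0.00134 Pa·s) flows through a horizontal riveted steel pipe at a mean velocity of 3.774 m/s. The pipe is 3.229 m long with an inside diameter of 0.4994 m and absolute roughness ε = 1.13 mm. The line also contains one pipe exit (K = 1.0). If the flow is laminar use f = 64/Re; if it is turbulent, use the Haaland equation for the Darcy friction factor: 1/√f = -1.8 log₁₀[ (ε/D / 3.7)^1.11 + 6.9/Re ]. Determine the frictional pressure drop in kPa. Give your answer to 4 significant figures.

Reynolds number Re = ρVD/μ = 1143 · 3.774 · 0.4994 / 0.00134 = 1.608e+06.
Re > 4000 → turbulent. Relative roughness ε/D = 0.00113/0.4994 = 0.00226. Haaland: 1/√f = -1.8 log₁₀[(0.00226/3.7)^1.11 + 6.9/1.608e+06] = -1.8 log₁₀[0.000271 + 4.29e-06] = 6.408, so f = 0.02435.
Total minor-loss coefficient ΣK = 1·1 = 1.
ΔP = [f·L/D + ΣK]·(ρV²/2) = [0.02435·3.229/0.4994 + 1]·(1143·3.774²/2) = [0.1574 + 1]·8140 = 9421 Pa.
ΔP = 9421 Pa = 9.421 kPa.

ΔP ≈ 9.421 kPa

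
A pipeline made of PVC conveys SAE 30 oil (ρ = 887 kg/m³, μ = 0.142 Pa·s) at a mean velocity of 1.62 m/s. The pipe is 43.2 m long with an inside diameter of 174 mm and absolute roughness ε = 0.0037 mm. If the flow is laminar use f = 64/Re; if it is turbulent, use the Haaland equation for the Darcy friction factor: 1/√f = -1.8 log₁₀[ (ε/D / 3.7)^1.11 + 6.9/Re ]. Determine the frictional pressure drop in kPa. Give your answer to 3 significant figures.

Reynolds number Re = ρVD/μ = 887 · 1.62 · 0.174 / 0.142 = 1761.
Re < 2300 → laminar flow, so f = 64/Re = 64/1761 = 0.03635 (the turbulent correlation is not needed).
Darcy-Weisbach: ΔP = f(L/D)(ρV²/2) = 0.03635·(43.2/0.174)·(887·1.62²/2) = 0.03635·248.3·1164 = 1.05e+04 Pa.
ΔP = 1.05e+04 Pa = 10.5 kPa.

ΔP ≈ 10.5 kPa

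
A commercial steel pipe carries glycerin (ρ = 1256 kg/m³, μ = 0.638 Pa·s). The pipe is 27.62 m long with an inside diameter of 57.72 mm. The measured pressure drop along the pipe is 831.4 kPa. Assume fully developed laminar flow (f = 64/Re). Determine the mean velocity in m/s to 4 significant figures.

V ≈ 4.912 m/s

For laminar flow, f = 64/Re with Re = ρVD/μ, so Darcy-Weisbach reduces to ΔP = 32μLV/D². Solving for V: V = ΔP·D²/(32μL) = 8.314e+05·(0.05772)²/(32·0.638·27.62) = 4.912 m/s.
Check: Re = ρVD/μ = 1256·4.912·0.05772/0.638 = 558.2 < 2300, so the laminar assumption holds.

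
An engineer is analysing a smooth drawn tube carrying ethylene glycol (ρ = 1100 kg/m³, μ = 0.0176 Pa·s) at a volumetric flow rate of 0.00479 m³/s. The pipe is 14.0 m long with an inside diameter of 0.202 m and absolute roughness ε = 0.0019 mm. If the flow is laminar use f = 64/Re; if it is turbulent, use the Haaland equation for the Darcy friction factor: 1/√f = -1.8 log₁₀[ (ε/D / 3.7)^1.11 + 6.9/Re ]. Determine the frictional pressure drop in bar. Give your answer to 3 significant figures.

ΔP ≈ 2.89×10^-4 bar

Cross-sectional area A = πD²/4 = π(0.202)²/4 = 0.03205 m²; mean velocity V = Q/A = 0.00479/0.03205 = 0.1495 m/s.
Reynolds number Re = ρVD/μ = 1100 · 0.1495 · 0.202 / 0.0176 = 1887.
Re < 2300 → laminar flow, so f = 64/Re = 64/1887 = 0.03392 (the turbulent correlation is not needed).
Darcy-Weisbach: ΔP = f(L/D)(ρV²/2) = 0.03392·(14/0.202)·(1100·0.1495²/2) = 0.03392·69.31·12.29 = 28.88 Pa.
ΔP = 28.88 Pa = 2.89×10^-4 bar.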